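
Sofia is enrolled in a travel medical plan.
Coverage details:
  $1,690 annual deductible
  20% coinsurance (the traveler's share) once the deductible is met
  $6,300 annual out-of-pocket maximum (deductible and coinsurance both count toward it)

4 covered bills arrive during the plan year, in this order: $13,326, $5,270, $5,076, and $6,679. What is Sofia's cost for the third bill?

$1,015.20

Bill 1, $13,326: $1,690 to deductible, leaving $11,636; coinsurance $11,636 × 20% = $2,327.20. Traveler pays $4,017.20; OOP now $4,017.20.
Bill 2, $5,270: deductible met; 20% of $5,270 = $1,054. Traveler owes $1,054 (running OOP $5,071.20).
Bill 3, $5,076: deductible already satisfied, so traveler's share is 20% × $5,076 = $1,015.20. Traveler owes $1,015.20 (running OOP $6,086.40).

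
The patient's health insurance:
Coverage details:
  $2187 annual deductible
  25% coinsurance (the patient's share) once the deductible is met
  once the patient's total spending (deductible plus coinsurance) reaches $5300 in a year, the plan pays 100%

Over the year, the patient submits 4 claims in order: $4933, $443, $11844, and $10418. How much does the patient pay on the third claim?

Claim 1 — $4933: $2187 finishes the deductible; $2746 goes to coinsurance; 25% of $2746 = $686.50. Patient owes $2873.50 (running OOP $2873.50).
Claim 2 — $443: deductible met; 25% of $443 = $110.75. Cost to patient: $110.75. OOP to date $2984.25.
Claim 3 — $11844: deductible met; 25% of $11844 = $2961. Adding that to $2984.25 gives $5945.25, past the $5300 cap; patient pays only $5300 − $2984.25 = $2315.75.

$2315.75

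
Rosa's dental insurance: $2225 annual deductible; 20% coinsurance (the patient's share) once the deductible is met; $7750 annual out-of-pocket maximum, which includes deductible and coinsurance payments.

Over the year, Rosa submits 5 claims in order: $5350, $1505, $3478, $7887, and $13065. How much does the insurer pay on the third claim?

#1 ($5350): $2225 finishes the deductible; $3125 goes to coinsurance; coinsurance $3125 × 20% = $625. Patient pays $2850; OOP now $2850. Insurer: $5350 − $2850 = $2500.
#2 ($1505): deductible already satisfied, so patient's share is 20% × $1505 = $301. Cost to patient: $301. OOP to date $3151. Insurer: $1505 − $301 = $1204.
#3 ($3478): deductible met; 20% of $3478 = $695.60. Patient pays $695.60; OOP now $3846.60. Plan pays $3478 − $695.60 = $2782.40.

$2782.40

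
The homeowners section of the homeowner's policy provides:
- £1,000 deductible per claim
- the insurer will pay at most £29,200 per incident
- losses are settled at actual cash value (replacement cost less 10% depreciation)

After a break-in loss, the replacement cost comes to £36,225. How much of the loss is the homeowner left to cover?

At 10% depreciation, ACV = £36,225 − £3,622.50 = £32,602.50.
Subtract the deductible: £32,602.50 − £1,000 = £31,602.50.
£31,602.50 exceeds the £29,200 limit, so the insurer pays the limit: £29,200.
Out of pocket: £36,225 − £29,200 = £7,025.

£7,025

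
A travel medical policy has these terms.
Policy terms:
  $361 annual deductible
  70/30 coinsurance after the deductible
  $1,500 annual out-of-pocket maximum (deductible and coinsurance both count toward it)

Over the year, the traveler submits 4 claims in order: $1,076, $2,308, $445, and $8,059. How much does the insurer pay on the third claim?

$311.50

Claim 1 — $1,076: $361 to deductible, leaving $715; 30% of $715 = $214.50. Cost to traveler: $575.50. OOP to date $575.50. Plan pays $1,076 − $575.50 = $500.50.
Claim 2 — $2,308: deductible already satisfied, so traveler's share is 30% × $2,308 = $692.40. Traveler pays $692.40; OOP now $1,267.90. Insurer: $2,308 − $692.40 = $1,615.60.
Claim 3 — $445: deductible met; 30% of $445 = $133.50. Cost to traveler: $133.50. OOP to date $1,401.40. Plan pays $445 − $133.50 = $311.50.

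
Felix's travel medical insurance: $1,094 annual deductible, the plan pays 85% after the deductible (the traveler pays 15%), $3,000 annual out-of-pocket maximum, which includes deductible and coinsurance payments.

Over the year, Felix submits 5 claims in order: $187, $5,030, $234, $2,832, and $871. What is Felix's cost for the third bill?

$35.10

Claim 1 ($187): all of it applies to the deductible. Traveler owes $187 (running OOP $187).
Claim 2 ($5,030): deductible takes $907, $4,123 remains; 15% of $4,123 = $618.45. Cost to traveler: $1,525.45. OOP to date $1,712.45.
Claim 3 ($234): deductible met; 15% of $234 = $35.10. Traveler owes $35.10 (running OOP $1,747.55).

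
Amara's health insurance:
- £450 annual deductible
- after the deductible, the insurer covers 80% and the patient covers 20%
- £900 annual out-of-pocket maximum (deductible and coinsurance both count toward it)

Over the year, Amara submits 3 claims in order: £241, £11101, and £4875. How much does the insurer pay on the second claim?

£10442

#1 (£241): fully absorbed by the deductible. Patient owes £241 (running OOP £241). Insurer: £241 − £241 = £0.
#2 (£11101): £209 to deductible, leaving £10892; patient's 20% is £2178.40. Together that's £209 + £2178.40 = £2387.40. OOP would hit £2628.40 > £900, so the cap limits the patient to £900 − £241 = £659. Insurer: £11101 − £659 = £10442.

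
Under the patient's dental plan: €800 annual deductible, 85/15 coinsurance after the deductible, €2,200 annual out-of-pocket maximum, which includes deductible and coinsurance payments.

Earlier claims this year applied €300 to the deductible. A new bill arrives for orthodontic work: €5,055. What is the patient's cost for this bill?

€1,183.25

Remaining deductible: €800 − €300 = €500.
That leaves €5,055 − €500 = €4,555 for coinsurance.
15% of €4,555 = €683.25 falls to the patient.
So the patient owes €500 + €683.25 = €1,183.25 before any cap.
Total out-of-pocket so far would be €300 + €1,183.25 = €1,483.25, below the €2,200 cap — no reduction.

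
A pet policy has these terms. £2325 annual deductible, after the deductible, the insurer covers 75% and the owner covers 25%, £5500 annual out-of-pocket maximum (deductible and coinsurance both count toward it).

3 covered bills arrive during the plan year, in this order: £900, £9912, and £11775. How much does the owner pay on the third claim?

#1 (£900): entire amount goes to the deductible. Owner owes £900 (running OOP £900).
#2 (£9912): £1425 to deductible, leaving £8487; 25% of £8487 = £2121.75. Owner owes £3546.75 (running OOP £4446.75).
#3 (£11775): 25% coinsurance on £11775 = £2943.75. That would push OOP to £7390.50, over the £5500 cap, so owner pays £5500 − £4446.75 = £1053.25.

£1053.25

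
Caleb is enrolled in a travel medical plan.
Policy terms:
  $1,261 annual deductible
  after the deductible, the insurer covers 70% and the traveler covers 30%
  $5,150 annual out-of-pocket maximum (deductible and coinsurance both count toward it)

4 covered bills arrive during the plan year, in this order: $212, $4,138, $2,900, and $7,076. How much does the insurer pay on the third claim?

#1 ($212): entire amount goes to the deductible. Traveler pays $212; OOP now $212. Plan pays $212 − $212 = $0.
#2 ($4,138): deductible takes $1,049, $3,089 remains; coinsurance $3,089 × 30% = $926.70. Traveler pays $1,975.70; OOP now $2,187.70. Insurer: $4,138 − $1,975.70 = $2,162.30.
#3 ($2,900): deductible already satisfied, so traveler's share is 30% × $2,900 = $870. Traveler pays $870; OOP now $3,057.70. Plan pays $2,900 − $870 = $2,030.

$2,030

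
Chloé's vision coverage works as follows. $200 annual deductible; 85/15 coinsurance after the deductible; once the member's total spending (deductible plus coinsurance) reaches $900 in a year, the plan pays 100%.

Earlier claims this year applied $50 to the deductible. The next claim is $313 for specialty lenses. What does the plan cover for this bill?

Remaining deductible: $200 − $50 = $150.
The remaining $163 (= $313 − $150) moves to coinsurance.
Member's 15% share of $163 is $24.45.
So the member owes $150 + $24.45 = $174.45 before any cap.
Cumulative spending $50 + $174.45 = $224.45 stays under the $900 maximum.
Insurer pays the balance: $313 − $174.45 = $138.55.

$138.55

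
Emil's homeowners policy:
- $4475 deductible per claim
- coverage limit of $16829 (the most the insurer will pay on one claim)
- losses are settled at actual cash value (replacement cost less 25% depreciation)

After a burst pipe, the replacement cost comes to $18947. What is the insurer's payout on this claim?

Depreciate 25%: the covered value is $18947 × 0.75 = $14210.25.
Less the $4475 deductible: $14210.25 − $4475 = $9735.25.
$9735.25 is within the $16829 limit, so the insurer pays $9735.25.

$9735.25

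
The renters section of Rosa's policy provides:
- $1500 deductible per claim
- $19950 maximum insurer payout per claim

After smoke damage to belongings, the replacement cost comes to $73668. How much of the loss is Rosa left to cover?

After the deductible, $73668 − $1500 = $72168 remains.
$72168 exceeds the $19950 limit, so the insurer pays the limit: $19950.
Out of pocket: $73668 − $19950 = $53718.

$53718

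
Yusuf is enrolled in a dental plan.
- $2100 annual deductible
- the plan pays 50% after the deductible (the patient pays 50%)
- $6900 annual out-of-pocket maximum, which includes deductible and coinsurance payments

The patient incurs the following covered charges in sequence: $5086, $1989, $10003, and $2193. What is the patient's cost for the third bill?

$2312.50

Claim 1 — $5086: deductible takes $2100, $2986 remains; 50% of $2986 = $1493. Patient owes $3593 (running OOP $3593).
Claim 2 — $1989: deductible already satisfied, so patient's share is 50% × $1989 = $994.50. Patient pays $994.50; OOP now $4587.50.
Claim 3 — $10003: deductible already satisfied, so patient's share is 50% × $10003 = $5001.50. OOP would hit $9589 > $6900, so the cap limits the patient to $6900 − $4587.50 = $2312.50.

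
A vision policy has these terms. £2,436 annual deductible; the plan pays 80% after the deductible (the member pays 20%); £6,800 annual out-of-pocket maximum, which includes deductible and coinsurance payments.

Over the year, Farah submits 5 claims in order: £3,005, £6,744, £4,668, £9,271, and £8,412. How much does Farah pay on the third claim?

Claim 1 — £3,005: £2,436 finishes the deductible; £569 goes to coinsurance; 20% of £569 = £113.80. Member pays £2,549.80; OOP now £2,549.80.
Claim 2 — £6,744: deductible already satisfied, so member's share is 20% × £6,744 = £1,348.80. Member pays £1,348.80; OOP now £3,898.60.
Claim 3 — £4,668: deductible met; 20% of £4,668 = £933.60. Member owes £933.60 (running OOP £4,832.20).

£933.60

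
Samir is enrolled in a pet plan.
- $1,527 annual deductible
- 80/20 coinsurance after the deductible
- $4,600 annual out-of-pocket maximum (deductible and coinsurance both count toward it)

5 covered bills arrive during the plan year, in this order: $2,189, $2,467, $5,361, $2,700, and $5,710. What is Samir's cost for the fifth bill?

$835

Claim 1 ($2,189): deductible takes $1,527, $662 remains; coinsurance $662 × 20% = $132.40. Cost to owner: $1,659.40. OOP to date $1,659.40.
Claim 2 ($2,467): deductible already satisfied, so owner's share is 20% × $2,467 = $493.40. Owner owes $493.40 (running OOP $2,152.80).
Claim 3 ($5,361): deductible met; 20% of $5,361 = $1,072.20. Owner owes $1,072.20 (running OOP $3,225).
Claim 4 ($2,700): deductible already satisfied, so owner's share is 20% × $2,700 = $540. Owner pays $540; OOP now $3,765.
Claim 5 ($5,710): 20% coinsurance on $5,710 = $1,142. Adding that to $3,765 gives $4,907, past the $4,600 cap; owner pays only $4,600 − $3,765 = $835.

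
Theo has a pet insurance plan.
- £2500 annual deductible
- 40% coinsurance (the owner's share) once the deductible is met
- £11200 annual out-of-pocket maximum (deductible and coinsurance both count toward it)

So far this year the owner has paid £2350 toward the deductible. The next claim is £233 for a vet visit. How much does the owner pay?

Deductible still to meet: £2500 − £2350 = £150.
The remaining £83 (= £233 − £150) moves to coinsurance.
40% of £83 = £33.20 falls to the owner.
So the owner owes £150 + £33.20 = £183.20 before any cap.
Cumulative spending £2350 + £183.20 = £2533.20 stays under the £11200 maximum.

£183.20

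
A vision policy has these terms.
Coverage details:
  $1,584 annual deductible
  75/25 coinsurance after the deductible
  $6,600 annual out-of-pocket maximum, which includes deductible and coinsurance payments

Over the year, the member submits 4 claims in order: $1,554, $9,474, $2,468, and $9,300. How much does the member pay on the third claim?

Bill 1, $1,554: fully absorbed by the deductible. Member owes $1,554 (running OOP $1,554).
Bill 2, $9,474: $30 to deductible, leaving $9,444; coinsurance $9,444 × 25% = $2,361. Member pays $2,391; OOP now $3,945.
Bill 3, $2,468: deductible met; 25% of $2,468 = $617. Cost to member: $617. OOP to date $4,562.

$617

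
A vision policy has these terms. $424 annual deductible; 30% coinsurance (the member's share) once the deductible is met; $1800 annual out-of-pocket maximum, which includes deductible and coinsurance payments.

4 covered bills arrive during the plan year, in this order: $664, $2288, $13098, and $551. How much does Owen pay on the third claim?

Bill 1, $664: deductible takes $424, $240 remains; 30% of $240 = $72. Member owes $496 (running OOP $496).
Bill 2, $2288: deductible met; 30% of $2288 = $686.40. Cost to member: $686.40. OOP to date $1182.40.
Bill 3, $13098: 30% coinsurance on $13098 = $3929.40. OOP would hit $5111.80 > $1800, so the cap limits the member to $1800 − $1182.40 = $617.60.

$617.60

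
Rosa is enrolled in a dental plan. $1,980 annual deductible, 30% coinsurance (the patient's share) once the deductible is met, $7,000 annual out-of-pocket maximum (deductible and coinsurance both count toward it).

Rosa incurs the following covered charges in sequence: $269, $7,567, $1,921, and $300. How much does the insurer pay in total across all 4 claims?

Claim 1 — $269: entire amount goes to the deductible. Patient pays $269; OOP now $269. Insurer: $269 − $269 = $0.
Claim 2 — $7,567: $1,711 to deductible, leaving $5,856; patient's 30% is $1,756.80. Patient owes $3,467.80 (running OOP $3,736.80). Plan pays $7,567 − $3,467.80 = $4,099.20.
Claim 3 — $1,921: deductible already satisfied, so patient's share is 30% × $1,921 = $576.30. Cost to patient: $576.30. OOP to date $4,313.10. Plan pays $1,921 − $576.30 = $1,344.70.
Claim 4 — $300: deductible met; 30% of $300 = $90. Patient pays $90; OOP now $4,403.10. Insurer: $300 − $90 = $210.
Insurer total = bills − patient's total = $10,057 − $4,403.10 = $5,653.90.

$5,653.90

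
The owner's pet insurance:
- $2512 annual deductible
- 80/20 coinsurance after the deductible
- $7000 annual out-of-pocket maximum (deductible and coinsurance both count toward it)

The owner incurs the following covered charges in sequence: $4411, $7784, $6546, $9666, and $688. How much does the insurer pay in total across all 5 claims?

#1 ($4411): $2512 finishes the deductible; $1899 goes to coinsurance; owner's 20% is $379.80. Owner owes $2891.80 (running OOP $2891.80). Plan pays $4411 − $2891.80 = $1519.20.
#2 ($7784): deductible already satisfied, so owner's share is 20% × $7784 = $1556.80. Owner owes $1556.80 (running OOP $4448.60). Plan pays $7784 − $1556.80 = $6227.20.
#3 ($6546): 20% coinsurance on $6546 = $1309.20. Owner owes $1309.20 (running OOP $5757.80). Plan pays $6546 − $1309.20 = $5236.80.
#4 ($9666): deductible met; 20% of $9666 = $1933.20. Adding that to $5757.80 gives $7691, past the $7000 cap; owner pays only $7000 − $5757.80 = $1242.20. Insurer: $9666 − $1242.20 = $8423.80.
#5 ($688): 20% coinsurance on $688 = $137.60. Adding that to $7000 gives $7137.60, past the $7000 cap; owner pays only $7000 − $7000 = $0. Plan pays $688 − $0 = $688.
Insurer total: $1519.20 + $6227.20 + $5236.80 + $8423.80 + $688 = $22095.

$22095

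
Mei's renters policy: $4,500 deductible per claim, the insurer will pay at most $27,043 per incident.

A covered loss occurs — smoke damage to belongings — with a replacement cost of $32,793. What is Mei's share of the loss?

$5,750

Subtract the deductible: $32,793 − $4,500 = $28,293.
$28,293 exceeds the $27,043 limit, so the insurer pays the limit: $27,043.
The tenant bears the rest of the original loss: $32,793 − $27,043 = $5,750.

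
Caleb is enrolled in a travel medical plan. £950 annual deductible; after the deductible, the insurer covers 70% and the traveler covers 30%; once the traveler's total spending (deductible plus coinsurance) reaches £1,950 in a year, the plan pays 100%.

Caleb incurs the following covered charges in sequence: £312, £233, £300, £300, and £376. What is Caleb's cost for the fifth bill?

Claim 1 — £312: entire amount goes to the deductible. Traveler owes £312 (running OOP £312).
Claim 2 — £233: all of it applies to the deductible. Cost to traveler: £233. OOP to date £545.
Claim 3 — £300: all of it applies to the deductible. Cost to traveler: £300. OOP to date £845.
Claim 4 — £300: £105 finishes the deductible; £195 goes to coinsurance; traveler's 30% is £58.50. Traveler pays £163.50; OOP now £1,008.50.
Claim 5 — £376: deductible already satisfied, so traveler's share is 30% × £376 = £112.80. Cost to traveler: £112.80. OOP to date £1,121.30.

£112.80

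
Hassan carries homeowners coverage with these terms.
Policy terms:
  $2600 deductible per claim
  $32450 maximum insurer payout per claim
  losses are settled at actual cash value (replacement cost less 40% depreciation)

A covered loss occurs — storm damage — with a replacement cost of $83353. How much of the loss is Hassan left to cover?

Actual cash value after 40% depreciation: $83353 × 60% = $50011.80.
After the deductible, $50011.80 − $2600 = $47411.80 remains.
Since $47411.80 > $32450, the payout is capped at $32450.
Out of pocket: $83353 − $32450 = $50903.

$50903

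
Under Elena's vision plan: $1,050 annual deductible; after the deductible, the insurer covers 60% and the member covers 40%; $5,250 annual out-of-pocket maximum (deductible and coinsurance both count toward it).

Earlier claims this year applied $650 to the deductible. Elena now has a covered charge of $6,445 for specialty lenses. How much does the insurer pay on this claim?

$3,627

$650 of the $1,050 deductible is already met, leaving $400.
After the $400 deductible portion, $6,445 − $400 = $6,045 is subject to coinsurance.
Coinsurance: $6,045 × 40% = $2,418.
So the member owes $400 + $2,418 = $2,818 before any cap.
Year-to-date out-of-pocket becomes $650 + $2,818 = $3,468, still under the $5,250 maximum, so no cap applies.
The insurer covers the remainder: $6,445 − $2,818 = $3,627.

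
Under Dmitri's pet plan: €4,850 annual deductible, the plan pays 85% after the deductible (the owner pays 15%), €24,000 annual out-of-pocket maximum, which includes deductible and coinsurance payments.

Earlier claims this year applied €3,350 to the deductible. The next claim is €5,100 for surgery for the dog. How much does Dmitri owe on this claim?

€2,040

€3,350 of the €4,850 deductible is already met, leaving €1,500.
That leaves €5,100 − €1,500 = €3,600 for coinsurance.
Owner's 15% share of €3,600 is €540.
Owner responsibility before any cap: €1,500 + €540 = €2,040.
Cumulative spending €3,350 + €2,040 = €5,390 stays under the €24,000 maximum.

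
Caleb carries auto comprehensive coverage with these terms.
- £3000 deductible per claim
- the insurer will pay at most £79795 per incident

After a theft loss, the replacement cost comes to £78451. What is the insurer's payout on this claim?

Subtract the deductible: £78451 − £3000 = £75451.
£75451 is within the £79795 limit, so the insurer pays £75451.

£75451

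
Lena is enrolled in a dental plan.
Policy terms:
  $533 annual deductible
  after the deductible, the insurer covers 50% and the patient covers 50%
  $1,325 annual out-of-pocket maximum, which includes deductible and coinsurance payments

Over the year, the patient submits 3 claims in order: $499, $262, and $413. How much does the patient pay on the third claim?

Claim 1 ($499): entire amount goes to the deductible. Patient pays $499; OOP now $499.
Claim 2 ($262): deductible takes $34, $228 remains; 50% of $228 = $114. Patient owes $148 (running OOP $647).
Claim 3 ($413): 50% coinsurance on $413 = $206.50. Patient pays $206.50; OOP now $853.50.

$206.50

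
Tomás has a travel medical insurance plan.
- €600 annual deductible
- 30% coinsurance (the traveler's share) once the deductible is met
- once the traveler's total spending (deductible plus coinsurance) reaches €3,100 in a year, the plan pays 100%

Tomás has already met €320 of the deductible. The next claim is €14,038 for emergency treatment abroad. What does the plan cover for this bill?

€11,258

€320 of the €600 deductible is already met, leaving €280.
After the €280 deductible portion, €14,038 − €280 = €13,758 is subject to coinsurance.
Coinsurance: €13,758 × 30% = €4,127.40.
Traveler responsibility before any cap: €280 + €4,127.40 = €4,407.40.
Adding €4,407.40 to the €320 already spent would give €4,727.40, which exceeds the €3,100 cap; the traveler pays just €3,100 − €320 = €2,780.
The plan picks up €14,038 − €2,780 = €11,258.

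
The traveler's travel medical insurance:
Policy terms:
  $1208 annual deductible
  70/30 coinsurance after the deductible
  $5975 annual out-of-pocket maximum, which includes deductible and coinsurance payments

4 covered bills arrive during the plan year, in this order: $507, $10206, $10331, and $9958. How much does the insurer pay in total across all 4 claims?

$25027

Bill 1, $507: all of it applies to the deductible. Traveler pays $507; OOP now $507. Insurer: $507 − $507 = $0.
Bill 2, $10206: $701 to deductible, leaving $9505; 30% of $9505 = $2851.50. Traveler owes $3552.50 (running OOP $4059.50). Insurer: $10206 − $3552.50 = $6653.50.
Bill 3, $10331: deductible already satisfied, so traveler's share is 30% × $10331 = $3099.30. That would push OOP to $7158.80, over the $5975 cap, so traveler pays $5975 − $4059.50 = $1915.50. Plan pays $10331 − $1915.50 = $8415.50.
Bill 4, $9958: deductible met; 30% of $9958 = $2987.40. OOP would hit $8962.40 > $5975, so the cap limits the traveler to $5975 − $5975 = $0. Insurer: $9958 − $0 = $9958.
Insurer total = bills − traveler's total = $31002 − $5975 = $25027.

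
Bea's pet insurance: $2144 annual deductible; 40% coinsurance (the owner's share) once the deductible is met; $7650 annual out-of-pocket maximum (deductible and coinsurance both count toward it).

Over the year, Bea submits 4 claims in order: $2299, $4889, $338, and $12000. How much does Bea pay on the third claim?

Claim 1 — $2299: $2144 to deductible, leaving $155; owner's 40% is $62. Owner owes $2206 (running OOP $2206).
Claim 2 — $4889: deductible already satisfied, so owner's share is 40% × $4889 = $1955.60. Cost to owner: $1955.60. OOP to date $4161.60.
Claim 3 — $338: deductible met; 40% of $338 = $135.20. Owner owes $135.20 (running OOP $4296.80).

$135.20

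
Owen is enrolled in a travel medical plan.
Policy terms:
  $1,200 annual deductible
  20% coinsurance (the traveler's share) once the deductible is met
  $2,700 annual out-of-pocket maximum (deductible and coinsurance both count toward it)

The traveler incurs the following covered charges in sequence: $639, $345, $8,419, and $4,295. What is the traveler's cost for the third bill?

Claim 1 — $639: all of it applies to the deductible. Cost to traveler: $639. OOP to date $639.
Claim 2 — $345: entire amount goes to the deductible. Cost to traveler: $345. OOP to date $984.
Claim 3 — $8,419: $216 finishes the deductible; $8,203 goes to coinsurance; 20% of $8,203 = $1,640.60. Together that's $216 + $1,640.60 = $1,856.60. OOP would hit $2,840.60 > $2,700, so the cap limits the traveler to $2,700 − $984 = $1,716.

$1,716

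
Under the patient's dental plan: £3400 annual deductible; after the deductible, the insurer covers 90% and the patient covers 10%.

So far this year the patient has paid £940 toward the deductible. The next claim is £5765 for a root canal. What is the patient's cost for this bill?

£2790.50

£940 of the £3400 deductible is already met, leaving £2460.
The remaining £3305 (= £5765 − £2460) moves to coinsurance.
Coinsurance: £3305 × 10% = £330.50.
That puts the patient's cost at £2460 + £330.50 = £2790.50.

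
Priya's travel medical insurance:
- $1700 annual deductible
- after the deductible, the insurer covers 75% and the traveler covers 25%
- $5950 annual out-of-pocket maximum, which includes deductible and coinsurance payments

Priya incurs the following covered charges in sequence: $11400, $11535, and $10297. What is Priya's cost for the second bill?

Claim 1 — $11400: deductible takes $1700, $9700 remains; traveler's 25% is $2425. Traveler pays $4125; OOP now $4125.
Claim 2 — $11535: deductible already satisfied, so traveler's share is 25% × $11535 = $2883.75. OOP would hit $7008.75 > $5950, so the cap limits the traveler to $5950 − $4125 = $1825.

$1825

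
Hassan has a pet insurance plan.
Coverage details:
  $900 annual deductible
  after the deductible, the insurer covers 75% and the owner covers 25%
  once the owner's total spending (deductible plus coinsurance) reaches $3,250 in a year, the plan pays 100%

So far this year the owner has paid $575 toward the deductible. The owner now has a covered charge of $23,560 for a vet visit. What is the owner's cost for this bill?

Deductible still to meet: $900 − $575 = $325.
After the $325 deductible portion, $23,560 − $325 = $23,235 is subject to coinsurance.
25% of $23,235 = $5,808.75 falls to the owner.
So the owner owes $325 + $5,808.75 = $6,133.75 before any cap.
Year-to-date out-of-pocket would reach $575 + $6,133.75 = $6,708.75, above the $3,250 maximum, so the owner pays only $3,250 − $575 = $2,675.

$2,675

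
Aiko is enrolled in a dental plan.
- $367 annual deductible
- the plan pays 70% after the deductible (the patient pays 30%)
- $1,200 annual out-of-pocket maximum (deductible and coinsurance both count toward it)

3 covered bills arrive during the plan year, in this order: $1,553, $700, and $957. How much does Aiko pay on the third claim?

Bill 1, $1,553: deductible takes $367, $1,186 remains; patient's 30% is $355.80. Cost to patient: $722.80. OOP to date $722.80.
Bill 2, $700: deductible already satisfied, so patient's share is 30% × $700 = $210. Cost to patient: $210. OOP to date $932.80.
Bill 3, $957: deductible met; 30% of $957 = $287.10. Adding that to $932.80 gives $1,219.90, past the $1,200 cap; patient pays only $1,200 − $932.80 = $267.20.

$267.20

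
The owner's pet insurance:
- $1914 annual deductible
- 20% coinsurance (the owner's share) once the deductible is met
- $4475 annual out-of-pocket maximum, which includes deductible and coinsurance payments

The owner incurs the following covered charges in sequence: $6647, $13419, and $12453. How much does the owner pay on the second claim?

Claim 1 ($6647): deductible takes $1914, $4733 remains; owner's 20% is $946.60. Cost to owner: $2860.60. OOP to date $2860.60.
Claim 2 ($13419): deductible already satisfied, so owner's share is 20% × $13419 = $2683.80. OOP would hit $5544.40 > $4475, so the cap limits the owner to $4475 − $2860.60 = $1614.40.

$1614.40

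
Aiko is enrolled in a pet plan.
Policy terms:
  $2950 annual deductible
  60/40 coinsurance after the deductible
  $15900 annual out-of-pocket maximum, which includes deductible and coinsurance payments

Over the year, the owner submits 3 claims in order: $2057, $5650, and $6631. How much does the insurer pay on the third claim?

$3978.60

Claim 1 ($2057): all of it applies to the deductible. Owner pays $2057; OOP now $2057. Plan pays $2057 − $2057 = $0.
Claim 2 ($5650): $893 to deductible, leaving $4757; 40% of $4757 = $1902.80. Owner pays $2795.80; OOP now $4852.80. Insurer: $5650 − $2795.80 = $2854.20.
Claim 3 ($6631): deductible met; 40% of $6631 = $2652.40. Cost to owner: $2652.40. OOP to date $7505.20. Plan pays $6631 − $2652.40 = $3978.60.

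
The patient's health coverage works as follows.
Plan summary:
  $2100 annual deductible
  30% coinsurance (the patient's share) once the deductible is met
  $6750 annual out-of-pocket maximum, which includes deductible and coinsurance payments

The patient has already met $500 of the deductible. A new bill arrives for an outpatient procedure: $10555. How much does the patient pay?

$500 of the $2100 deductible is already met, leaving $1600.
After the $1600 deductible portion, $10555 − $1600 = $8955 is subject to coinsurance.
30% of $8955 = $2686.50 falls to the patient.
So the patient owes $1600 + $2686.50 = $4286.50 before any cap.
Cumulative spending $500 + $4286.50 = $4786.50 stays under the $6750 maximum.

$4286.50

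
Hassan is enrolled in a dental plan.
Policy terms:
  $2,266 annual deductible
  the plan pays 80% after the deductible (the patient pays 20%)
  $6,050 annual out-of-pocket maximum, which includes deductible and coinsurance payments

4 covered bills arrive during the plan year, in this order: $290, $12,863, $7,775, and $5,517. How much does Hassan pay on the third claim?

$1,555

Claim 1 ($290): all of it applies to the deductible. Cost to patient: $290. OOP to date $290.
Claim 2 ($12,863): $1,976 finishes the deductible; $10,887 goes to coinsurance; coinsurance $10,887 × 20% = $2,177.40. Patient pays $4,153.40; OOP now $4,443.40.
Claim 3 ($7,775): 20% coinsurance on $7,775 = $1,555. Patient pays $1,555; OOP now $5,998.40.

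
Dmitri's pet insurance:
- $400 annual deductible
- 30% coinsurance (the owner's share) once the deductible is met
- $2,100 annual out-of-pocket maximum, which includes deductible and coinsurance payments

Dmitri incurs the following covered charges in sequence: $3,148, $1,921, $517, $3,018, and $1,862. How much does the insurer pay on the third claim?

$361.90

#1 ($3,148): $400 to deductible, leaving $2,748; owner's 30% is $824.40. Owner owes $1,224.40 (running OOP $1,224.40). Insurer: $3,148 − $1,224.40 = $1,923.60.
#2 ($1,921): deductible met; 30% of $1,921 = $576.30. Owner pays $576.30; OOP now $1,800.70. Insurer: $1,921 − $576.30 = $1,344.70.
#3 ($517): 30% coinsurance on $517 = $155.10. Cost to owner: $155.10. OOP to date $1,955.80. Plan pays $517 − $155.10 = $361.90.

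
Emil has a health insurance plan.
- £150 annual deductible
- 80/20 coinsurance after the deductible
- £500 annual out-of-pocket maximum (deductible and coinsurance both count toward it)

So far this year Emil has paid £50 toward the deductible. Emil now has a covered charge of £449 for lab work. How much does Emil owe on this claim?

Deductible still to meet: £150 − £50 = £100.
After the £100 deductible portion, £449 − £100 = £349 is subject to coinsurance.
Coinsurance: £349 × 20% = £69.80.
That puts the patient's cost at £100 + £69.80 = £169.80 before any cap.
Year-to-date out-of-pocket becomes £50 + £169.80 = £219.80, still under the £500 maximum, so no cap applies.

£169.80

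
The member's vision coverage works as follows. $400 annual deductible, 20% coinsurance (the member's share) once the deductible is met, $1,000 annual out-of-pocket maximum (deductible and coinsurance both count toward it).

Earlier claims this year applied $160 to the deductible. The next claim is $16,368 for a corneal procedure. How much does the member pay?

Deductible still to meet: $400 − $160 = $240.
The remaining $16,128 (= $16,368 − $240) moves to coinsurance.
Coinsurance: $16,128 × 20% = $3,225.60.
So the member owes $240 + $3,225.60 = $3,465.60 before any cap.
Year-to-date out-of-pocket would reach $160 + $3,465.60 = $3,625.60, above the $1,000 maximum, so the member pays only $1,000 − $160 = $840.

$840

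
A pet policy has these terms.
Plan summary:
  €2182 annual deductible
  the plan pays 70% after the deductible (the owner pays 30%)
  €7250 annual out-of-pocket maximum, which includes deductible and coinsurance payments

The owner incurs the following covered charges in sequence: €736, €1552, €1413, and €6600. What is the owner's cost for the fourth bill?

#1 (€736): fully absorbed by the deductible. Owner pays €736; OOP now €736.
#2 (€1552): €1446 to deductible, leaving €106; 30% of €106 = €31.80. Owner pays €1477.80; OOP now €2213.80.
#3 (€1413): deductible already satisfied, so owner's share is 30% × €1413 = €423.90. Cost to owner: €423.90. OOP to date €2637.70.
#4 (€6600): deductible already satisfied, so owner's share is 30% × €6600 = €1980. Owner owes €1980 (running OOP €4617.70).

€1980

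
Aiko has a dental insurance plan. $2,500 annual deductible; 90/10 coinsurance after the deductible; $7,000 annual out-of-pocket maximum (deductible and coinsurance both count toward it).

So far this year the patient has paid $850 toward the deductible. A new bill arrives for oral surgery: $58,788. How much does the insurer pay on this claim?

$850 of the $2,500 deductible is already met, leaving $1,650.
That leaves $58,788 − $1,650 = $57,138 for coinsurance.
Coinsurance: $57,138 × 10% = $5,713.80.
That puts the patient's cost at $1,650 + $5,713.80 = $7,363.80 before any cap.
Adding $7,363.80 to the $850 already spent would give $8,213.80, which exceeds the $7,000 cap; the patient pays just $7,000 − $850 = $6,150.
The plan picks up $58,788 − $6,150 = $52,638.

$52,638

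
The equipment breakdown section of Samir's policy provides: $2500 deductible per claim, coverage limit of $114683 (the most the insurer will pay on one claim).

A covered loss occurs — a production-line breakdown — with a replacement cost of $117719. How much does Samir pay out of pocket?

$3036

After the deductible, $117719 − $2500 = $115219 remains.
The $114683 per-incident cap binds; insurer pays $114683.
Out of pocket: $117719 − $114683 = $3036.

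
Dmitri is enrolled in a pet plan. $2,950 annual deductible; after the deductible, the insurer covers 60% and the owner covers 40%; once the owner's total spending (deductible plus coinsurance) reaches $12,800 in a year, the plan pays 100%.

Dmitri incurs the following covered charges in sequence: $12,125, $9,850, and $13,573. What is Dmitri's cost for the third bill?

$2,240

Bill 1, $12,125: $2,950 finishes the deductible; $9,175 goes to coinsurance; owner's 40% is $3,670. Owner pays $6,620; OOP now $6,620.
Bill 2, $9,850: 40% coinsurance on $9,850 = $3,940. Owner owes $3,940 (running OOP $10,560).
Bill 3, $13,573: 40% coinsurance on $13,573 = $5,429.20. That would push OOP to $15,989.20, over the $12,800 cap, so owner pays $12,800 − $10,560 = $2,240.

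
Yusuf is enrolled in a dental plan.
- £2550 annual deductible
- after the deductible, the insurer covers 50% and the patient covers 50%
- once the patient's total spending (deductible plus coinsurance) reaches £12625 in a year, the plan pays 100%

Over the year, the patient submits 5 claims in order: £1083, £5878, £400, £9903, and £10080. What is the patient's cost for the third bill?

#1 (£1083): entire amount goes to the deductible. Patient pays £1083; OOP now £1083.
#2 (£5878): £1467 to deductible, leaving £4411; coinsurance £4411 × 50% = £2205.50. Cost to patient: £3672.50. OOP to date £4755.50.
#3 (£400): 50% coinsurance on £400 = £200. Patient pays £200; OOP now £4955.50.

£200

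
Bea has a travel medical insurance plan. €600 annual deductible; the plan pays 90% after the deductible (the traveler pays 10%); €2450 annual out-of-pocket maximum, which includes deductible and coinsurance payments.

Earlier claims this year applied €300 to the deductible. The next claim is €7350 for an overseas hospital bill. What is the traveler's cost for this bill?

Deductible still to meet: €600 − €300 = €300.
That leaves €7350 − €300 = €7050 for coinsurance.
10% of €7050 = €705 falls to the traveler.
Traveler responsibility before any cap: €300 + €705 = €1005.
Year-to-date out-of-pocket becomes €300 + €1005 = €1305, still under the €2450 maximum, so no cap applies.

€1005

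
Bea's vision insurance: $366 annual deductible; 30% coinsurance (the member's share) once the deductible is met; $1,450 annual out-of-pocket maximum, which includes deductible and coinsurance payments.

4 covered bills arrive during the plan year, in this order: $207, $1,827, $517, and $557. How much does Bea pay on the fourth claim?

Claim 1 ($207): entire amount goes to the deductible. Member owes $207 (running OOP $207).
Claim 2 ($1,827): deductible takes $159, $1,668 remains; member's 30% is $500.40. Cost to member: $659.40. OOP to date $866.40.
Claim 3 ($517): deductible already satisfied, so member's share is 30% × $517 = $155.10. Cost to member: $155.10. OOP to date $1,021.50.
Claim 4 ($557): deductible already satisfied, so member's share is 30% × $557 = $167.10. Cost to member: $167.10. OOP to date $1,188.60.

$167.10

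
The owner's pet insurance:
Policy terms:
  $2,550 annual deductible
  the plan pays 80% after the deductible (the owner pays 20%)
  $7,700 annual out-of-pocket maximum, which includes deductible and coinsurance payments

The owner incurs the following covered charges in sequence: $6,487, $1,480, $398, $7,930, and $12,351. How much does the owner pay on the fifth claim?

#1 ($6,487): deductible takes $2,550, $3,937 remains; owner's 20% is $787.40. Owner owes $3,337.40 (running OOP $3,337.40).
#2 ($1,480): deductible met; 20% of $1,480 = $296. Cost to owner: $296. OOP to date $3,633.40.
#3 ($398): deductible met; 20% of $398 = $79.60. Cost to owner: $79.60. OOP to date $3,713.
#4 ($7,930): 20% coinsurance on $7,930 = $1,586. Owner owes $1,586 (running OOP $5,299).
#5 ($12,351): deductible met; 20% of $12,351 = $2,470.20. OOP would hit $7,769.20 > $7,700, so the cap limits the owner to $7,700 − $5,299 = $2,401.

$2,401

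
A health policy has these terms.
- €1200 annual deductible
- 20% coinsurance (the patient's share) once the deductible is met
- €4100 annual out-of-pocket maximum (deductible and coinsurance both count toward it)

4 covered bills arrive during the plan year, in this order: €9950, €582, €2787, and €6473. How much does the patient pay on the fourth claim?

€476.20

Claim 1 — €9950: deductible takes €1200, €8750 remains; coinsurance €8750 × 20% = €1750. Patient pays €2950; OOP now €2950.
Claim 2 — €582: 20% coinsurance on €582 = €116.40. Patient owes €116.40 (running OOP €3066.40).
Claim 3 — €2787: deductible met; 20% of €2787 = €557.40. Patient pays €557.40; OOP now €3623.80.
Claim 4 — €6473: deductible already satisfied, so patient's share is 20% × €6473 = €1294.60. OOP would hit €4918.40 > €4100, so the cap limits the patient to €4100 − €3623.80 = €476.20.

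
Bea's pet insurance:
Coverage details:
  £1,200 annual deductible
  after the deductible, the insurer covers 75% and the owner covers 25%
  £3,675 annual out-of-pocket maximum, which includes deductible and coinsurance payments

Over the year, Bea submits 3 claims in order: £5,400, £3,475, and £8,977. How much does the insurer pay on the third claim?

Bill 1, £5,400: deductible takes £1,200, £4,200 remains; coinsurance £4,200 × 25% = £1,050. Owner owes £2,250 (running OOP £2,250). Insurer: £5,400 − £2,250 = £3,150.
Bill 2, £3,475: deductible already satisfied, so owner's share is 25% × £3,475 = £868.75. Cost to owner: £868.75. OOP to date £3,118.75. Insurer: £3,475 − £868.75 = £2,606.25.
Bill 3, £8,977: deductible already satisfied, so owner's share is 25% × £8,977 = £2,244.25. Adding that to £3,118.75 gives £5,363, past the £3,675 cap; owner pays only £3,675 − £3,118.75 = £556.25. Insurer: £8,977 − £556.25 = £8,420.75.

£8,420.75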